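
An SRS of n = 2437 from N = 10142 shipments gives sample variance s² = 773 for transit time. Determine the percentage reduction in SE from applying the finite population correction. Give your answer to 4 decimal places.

12.8385

f = n/N = 2437/10142 = 0.24028791.
SE_no-fpc = √(s²/n) = 0.56319914; SE_fpc = √((1−f)s²/n) = 0.49089262.
Ratio = √(1−f) = 0.87161464. Reduction = 100·(1 − 0.87161464) = 12.8385%.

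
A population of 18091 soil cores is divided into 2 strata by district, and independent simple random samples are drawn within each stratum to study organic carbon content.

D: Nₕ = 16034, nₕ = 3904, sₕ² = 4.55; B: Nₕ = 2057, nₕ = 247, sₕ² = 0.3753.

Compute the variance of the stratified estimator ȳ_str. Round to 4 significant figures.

Var(ȳ_str) = Σₕ Wₕ²(1 − fₕ)sₕ²/nₕ with Wₕ = Nₕ/N, N = 18091.
D: Wₕ = 0.88629705; term = 0.88629705²·(1 − 0.24348260)·4.55/3904 = 6.9259463 × 10^-4.
B: Wₕ = 0.11370295; term = 0.11370295²·(1 − 0.12007778)·0.3753/247 = 1.7284998 × 10^-5.
Sum = 7.0987963 × 10^-4.

7.099 × 10^-4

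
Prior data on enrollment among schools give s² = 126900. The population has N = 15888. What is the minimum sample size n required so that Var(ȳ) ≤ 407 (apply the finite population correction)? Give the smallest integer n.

306

Without fpc, n₀ = s²/D = 126900/407 = 311.7936.
With fpc, (1 − n/N)·s²/n ≤ D requires n ≥ n₀/(1 + n₀/N) = 311.7936/(1 + 311.7936/15888) = 305.7926.
Rounding up, n = 306.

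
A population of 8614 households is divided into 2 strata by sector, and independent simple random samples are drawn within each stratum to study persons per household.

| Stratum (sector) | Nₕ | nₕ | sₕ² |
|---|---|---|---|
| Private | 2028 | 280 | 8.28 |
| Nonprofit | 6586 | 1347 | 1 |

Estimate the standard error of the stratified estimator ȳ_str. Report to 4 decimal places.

Var(ȳ_str) = Σₕ Wₕ²(1 − fₕ)sₕ²/nₕ with Wₕ = Nₕ/N, N = 8614.
Private: Wₕ = 0.23543069; term = 0.23543069²·(1 − 0.13806706)·8.28/280 = 0.0014127716.
Nonprofit: Wₕ = 0.76456931; term = 0.76456931²·(1 − 0.20452475)·1/1347 = 3.4521749 × 10^-4.
Sum = 0.0017579891.
SE = √(0.0017579891) = 0.0419.

0.0419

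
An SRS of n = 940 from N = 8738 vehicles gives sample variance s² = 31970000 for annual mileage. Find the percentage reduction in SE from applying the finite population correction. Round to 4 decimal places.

f = n/N = 940/8738 = 0.10757610.
SE_no-fpc = √(s²/n) = 184.41973; SE_fpc = √((1−f)s²/n) = 174.21799.
Ratio = √(1−f) = 0.94468190. Reduction = 100·(1 − 0.94468190) = 5.5318%.

5.5318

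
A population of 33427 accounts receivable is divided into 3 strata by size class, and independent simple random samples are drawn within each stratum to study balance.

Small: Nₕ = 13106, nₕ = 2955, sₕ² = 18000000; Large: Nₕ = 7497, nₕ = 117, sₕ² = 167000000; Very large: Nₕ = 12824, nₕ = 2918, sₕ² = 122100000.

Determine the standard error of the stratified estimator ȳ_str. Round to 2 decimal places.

275.97

Var(ȳ_str) = Σₕ Wₕ²(1 − fₕ)sₕ²/nₕ with Wₕ = Nₕ/N, N = 33427.
Small: Wₕ = 0.39207826; term = 0.39207826²·(1 − 0.22546925)·18000000/2955 = 725.26916.
Large: Wₕ = 0.22427977; term = 0.22427977²·(1 − 0.01560624)·167000000/117 = 70677.256.
Very large: Wₕ = 0.38364197; term = 0.38364197²·(1 − 0.22754211)·122100000/2918 = 4757.2657.
Sum = 76159.791.
SE = √(76159.791) = 275.97.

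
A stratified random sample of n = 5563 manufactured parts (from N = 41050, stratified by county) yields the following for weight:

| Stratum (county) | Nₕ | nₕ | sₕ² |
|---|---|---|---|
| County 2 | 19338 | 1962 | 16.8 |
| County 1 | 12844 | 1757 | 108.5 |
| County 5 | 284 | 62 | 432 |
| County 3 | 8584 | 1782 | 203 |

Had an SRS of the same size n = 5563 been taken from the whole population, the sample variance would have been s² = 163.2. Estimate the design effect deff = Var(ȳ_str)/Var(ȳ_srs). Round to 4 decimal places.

Var(ȳ_str) = Σ Wₕ²(1−fₕ)sₕ²/nₕ with Wₕ = Nₕ/41050:
  County 2: (19338/41050)²·(1−1962/19338)·16.8/1962 = 0.0017074395
  County 1: (12844/41050)²·(1−1757/12844)·108.5/1757 = 0.0052185037
  County 5: (284/41050)²·(1−62/284)·432/62 = 2.6069761 × 10^-4
  County 3: (8584/41050)²·(1−1782/8584)·203/1782 = 0.0039471929
  → Var(ȳ_str) = 0.011133834.
Var(ȳ_srs) = (1 − 5563/41050)·163.2/5563 = 0.025361049.
deff = 0.011133834 / 0.025361049 = 0.4390.

0.4390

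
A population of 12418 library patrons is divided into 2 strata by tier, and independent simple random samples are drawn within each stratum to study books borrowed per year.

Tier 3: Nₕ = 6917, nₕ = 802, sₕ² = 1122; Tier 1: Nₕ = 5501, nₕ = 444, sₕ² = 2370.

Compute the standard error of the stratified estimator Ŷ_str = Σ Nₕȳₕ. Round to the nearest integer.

14411

Var(Ŷ_str) = Σₕ Nₕ²(1 − fₕ)sₕ²/nₕ.
Tier 3: 6917²·(1 − 802/6917)·1122/802 = 5.9174245 × 10^7.
Tier 1: 5501²·(1 − 444/5501)·2370/444 = 1.4849095 × 10^8.
Sum = 2.076652 × 10^8.
SE = √(2.076652 × 10^8) = 14411.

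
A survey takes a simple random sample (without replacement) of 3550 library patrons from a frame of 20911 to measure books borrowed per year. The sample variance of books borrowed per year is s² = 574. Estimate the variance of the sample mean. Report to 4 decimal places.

Under SRS without replacement, Var(ȳ) = (1 − f)·s²/n with f = n/N = 3550/20911 = 0.16976711.
Var(ȳ) = (1 − 0.16976711)·574/3550 = 0.83023289·0.16169014 = 0.13424047.

0.1342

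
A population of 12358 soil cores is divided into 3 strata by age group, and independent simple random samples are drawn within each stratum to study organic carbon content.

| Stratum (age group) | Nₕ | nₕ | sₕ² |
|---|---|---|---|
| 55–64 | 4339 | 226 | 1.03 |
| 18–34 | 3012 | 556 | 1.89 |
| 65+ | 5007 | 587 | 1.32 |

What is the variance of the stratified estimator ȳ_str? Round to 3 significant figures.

Var(ȳ_str) = Σₕ Wₕ²(1 − fₕ)sₕ²/nₕ with Wₕ = Nₕ/N, N = 12358.
55–64: Wₕ = 0.35110859; term = 0.35110859²·(1 − 0.05208573)·1.03/226 = 5.3257498 × 10^-4.
18–34: Wₕ = 0.24372876; term = 0.24372876²·(1 − 0.18459495)·1.89/556 = 1.6465464 × 10^-4.
65+: Wₕ = 0.40516265; term = 0.40516265²·(1 − 0.11723587)·1.32/587 = 3.2586619 × 10^-4.
Sum = 0.0010230958.

0.00102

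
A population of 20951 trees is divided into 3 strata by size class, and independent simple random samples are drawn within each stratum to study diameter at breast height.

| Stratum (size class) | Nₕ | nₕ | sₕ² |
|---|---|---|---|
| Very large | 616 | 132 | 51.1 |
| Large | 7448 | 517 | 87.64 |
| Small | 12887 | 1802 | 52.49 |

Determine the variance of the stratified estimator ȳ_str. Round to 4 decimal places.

0.0297

Var(ȳ_str) = Σₕ Wₕ²(1 − fₕ)sₕ²/nₕ with Wₕ = Nₕ/N, N = 20951.
Very large: Wₕ = 0.02940194; term = 0.02940194²·(1 − 0.21428571)·51.1/132 = 2.6294416 × 10^-4.
Large: Wₕ = 0.35549616; term = 0.35549616²·(1 − 0.06941461)·87.64/517 = 0.019935993.
Small: Wₕ = 0.61510190; term = 0.61510190²·(1 − 0.13983084)·52.49/1802 = 0.0094798136.
Sum = 0.029678751.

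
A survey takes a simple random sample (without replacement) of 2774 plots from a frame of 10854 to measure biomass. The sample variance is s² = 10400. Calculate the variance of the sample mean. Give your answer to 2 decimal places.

Under SRS without replacement, Var(ȳ) = (1 − f)·s²/n with f = n/N = 2774/10854 = 0.25557398.
Var(ȳ) = (1 − 0.25557398)·10400/2774 = 0.74442602·3.7490988 = 2.7909267.

2.79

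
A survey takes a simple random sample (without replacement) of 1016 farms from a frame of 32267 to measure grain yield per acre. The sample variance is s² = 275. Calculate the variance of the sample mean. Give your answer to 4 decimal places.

0.2621

Under SRS without replacement, Var(ȳ) = (1 − f)·s²/n with f = n/N = 1016/32267 = 0.03148728.
Var(ȳ) = (1 − 0.03148728)·275/1016 = 0.96851272·0.27066929 = 0.26214665.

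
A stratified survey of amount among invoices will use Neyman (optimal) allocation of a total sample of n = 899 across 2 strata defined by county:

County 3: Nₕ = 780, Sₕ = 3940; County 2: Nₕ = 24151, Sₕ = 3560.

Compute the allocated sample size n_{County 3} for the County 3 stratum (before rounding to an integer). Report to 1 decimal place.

31.0

Neyman allocation: nₕ = n·NₕSₕ / Σⱼ NⱼSⱼ.
Σ NⱼSⱼ = 780·3940 + 24151·3560 = 8.905076 × 10^7.
n_{County 3} = 899·780·3940 / (8.905076 × 10^7) = 31.0.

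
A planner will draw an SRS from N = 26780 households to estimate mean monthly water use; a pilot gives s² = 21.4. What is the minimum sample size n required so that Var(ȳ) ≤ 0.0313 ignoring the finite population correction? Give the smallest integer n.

Without fpc, n₀ = s²/D = 21.4/0.0313 = 683.7061.
Rounding up, n = 684.

684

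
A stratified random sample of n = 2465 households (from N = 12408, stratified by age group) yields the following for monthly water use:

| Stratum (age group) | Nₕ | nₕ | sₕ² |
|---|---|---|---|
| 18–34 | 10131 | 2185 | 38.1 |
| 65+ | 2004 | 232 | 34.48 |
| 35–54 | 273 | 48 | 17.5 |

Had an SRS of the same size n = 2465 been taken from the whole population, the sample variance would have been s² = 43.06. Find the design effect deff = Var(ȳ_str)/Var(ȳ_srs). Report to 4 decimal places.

0.9066

Var(ȳ_str) = Σ Wₕ²(1−fₕ)sₕ²/nₕ with Wₕ = Nₕ/12408:
  18–34: (10131/12408)²·(1−2185/10131)·38.1/2185 = 0.0091173965
  65+: (2004/12408)²·(1−232/2004)·34.48/232 = 0.003427971
  35–54: (273/12408)²·(1−48/273)·17.5/48 = 1.4545827 × 10^-4
  → Var(ȳ_str) = 0.012690826.
Var(ȳ_srs) = (1 − 2465/12408)·43.06/2465 = 0.013998218.
deff = 0.012690826 / 0.013998218 = 0.9066.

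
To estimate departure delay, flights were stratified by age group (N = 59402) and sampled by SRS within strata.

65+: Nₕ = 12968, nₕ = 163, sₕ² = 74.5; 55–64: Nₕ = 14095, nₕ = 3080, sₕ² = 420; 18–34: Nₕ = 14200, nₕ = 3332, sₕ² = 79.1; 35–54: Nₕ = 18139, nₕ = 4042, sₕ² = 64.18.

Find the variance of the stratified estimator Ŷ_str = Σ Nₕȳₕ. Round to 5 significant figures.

Var(Ŷ_str) = Σₕ Nₕ²(1 − fₕ)sₕ²/nₕ.
65+: 12968²·(1 − 163/12968)·74.5/163 = 7.5896413 × 10^7.
55–64: 14095²·(1 − 3080/14095)·420/3080 = 2.1171331 × 10^7.
18–34: 14200²·(1 − 3332/14200)·79.1/3332 = 3.6636119 × 10^6.
35–54: 18139²·(1 − 4042/18139)·64.18/4042 = 4.0601628 × 10^6.
Sum = 1.0479152 × 10^8.

1.0479 × 10^8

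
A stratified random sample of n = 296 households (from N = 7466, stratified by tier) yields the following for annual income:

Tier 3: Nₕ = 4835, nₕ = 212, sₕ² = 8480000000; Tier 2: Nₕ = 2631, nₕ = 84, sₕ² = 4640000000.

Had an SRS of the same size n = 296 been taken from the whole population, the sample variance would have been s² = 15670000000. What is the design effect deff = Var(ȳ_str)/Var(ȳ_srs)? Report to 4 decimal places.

Var(ȳ_str) = Σ Wₕ²(1−fₕ)sₕ²/nₕ with Wₕ = Nₕ/7466:
  Tier 3: (4835/7466)²·(1−212/4835)·8480000000/212 = 1.6040001 × 10^7
  Tier 2: (2631/7466)²·(1−84/2631)·4640000000/84 = 6.6406794 × 10^6
  → Var(ȳ_str) = 2.268068 × 10^7.
Var(ȳ_srs) = (1 − 296/7466)·15670000000/296 = 5.0840341 × 10^7.
deff = (2.268068 × 10^7) / (5.0840341 × 10^7) = 0.4461.

0.4461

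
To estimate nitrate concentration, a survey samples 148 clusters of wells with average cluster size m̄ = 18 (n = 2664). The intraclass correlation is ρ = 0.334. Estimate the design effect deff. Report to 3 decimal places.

6.678

deff = 1 + (18 − 1)·0.334 = 1 + 5.678 = 6.678.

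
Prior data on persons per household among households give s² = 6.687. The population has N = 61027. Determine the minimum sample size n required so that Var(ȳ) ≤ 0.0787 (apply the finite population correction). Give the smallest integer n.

85

Without fpc, n₀ = s²/D = 6.687/0.0787 = 84.9682.
With fpc, (1 − n/N)·s²/n ≤ D requires n ≥ n₀/(1 + n₀/N) = 84.9682/(1 + 84.9682/61027) = 84.8501.
Rounding up, n = 85.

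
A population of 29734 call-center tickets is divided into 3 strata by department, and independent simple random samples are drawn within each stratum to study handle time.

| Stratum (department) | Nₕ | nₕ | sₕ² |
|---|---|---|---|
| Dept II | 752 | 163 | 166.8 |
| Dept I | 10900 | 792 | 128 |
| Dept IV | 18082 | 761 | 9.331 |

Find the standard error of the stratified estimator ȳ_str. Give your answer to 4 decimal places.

0.1581

Var(ȳ_str) = Σₕ Wₕ²(1 − fₕ)sₕ²/nₕ with Wₕ = Nₕ/N, N = 29734.
Dept II: Wₕ = 0.02529091; term = 0.02529091²·(1 − 0.21675532)·166.8/163 = 5.1266646 × 10^-4.
Dept I: Wₕ = 0.36658371; term = 0.36658371²·(1 − 0.07266055)·128/792 = 0.020140481.
Dept IV: Wₕ = 0.60812538; term = 0.60812538²·(1 − 0.04208605)·9.331/761 = 0.0043436646.
Sum = 0.024996812.
SE = √(0.024996812) = 0.1581.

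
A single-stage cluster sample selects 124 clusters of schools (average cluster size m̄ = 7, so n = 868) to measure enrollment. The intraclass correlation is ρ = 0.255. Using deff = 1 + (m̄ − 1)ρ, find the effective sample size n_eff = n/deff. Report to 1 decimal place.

deff = 1 + (7 − 1)·0.255 = 1 + 1.53 = 2.53.
n_eff = 868 / 2.53 = 343.1.

343.1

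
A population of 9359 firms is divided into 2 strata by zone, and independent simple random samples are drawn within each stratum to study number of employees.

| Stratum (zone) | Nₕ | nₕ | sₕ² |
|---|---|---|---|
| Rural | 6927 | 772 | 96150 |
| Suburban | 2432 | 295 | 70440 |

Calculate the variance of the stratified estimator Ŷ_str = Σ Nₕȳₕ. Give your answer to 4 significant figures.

6.551 × 10^9

Var(Ŷ_str) = Σₕ Nₕ²(1 − fₕ)sₕ²/nₕ.
Rural: 6927²·(1 − 772/6927)·96150/772 = 5.310131 × 10^9.
Suburban: 2432²·(1 − 295/2432)·70440/295 = 1.2409818 × 10^9.
Sum = 6.5511128 × 10^9.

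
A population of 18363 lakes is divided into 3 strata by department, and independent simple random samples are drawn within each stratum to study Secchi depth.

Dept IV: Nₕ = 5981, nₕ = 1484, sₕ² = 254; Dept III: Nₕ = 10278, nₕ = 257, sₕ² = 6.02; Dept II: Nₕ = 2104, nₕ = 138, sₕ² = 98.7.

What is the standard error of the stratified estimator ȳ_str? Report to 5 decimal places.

0.17199

Var(ȳ_str) = Σₕ Wₕ²(1 − fₕ)sₕ²/nₕ with Wₕ = Nₕ/N, N = 18363.
Dept IV: Wₕ = 0.32570931; term = 0.32570931²·(1 − 0.24811904)·254/1484 = 0.013652407.
Dept III: Wₕ = 0.55971247; term = 0.55971247²·(1 − 0.02500486)·6.02/257 = 0.0071547716.
Dept II: Wₕ = 0.11457823; term = 0.11457823²·(1 − 0.06558935)·98.7/138 = 0.0087736448.
Sum = 0.029580823.
SE = √(0.029580823) = 0.17199.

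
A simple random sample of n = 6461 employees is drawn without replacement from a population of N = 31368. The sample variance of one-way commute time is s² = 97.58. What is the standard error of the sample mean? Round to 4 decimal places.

Under SRS without replacement, Var(ȳ) = (1 − f)·s²/n with f = n/N = 6461/31368 = 0.20597424.
Var(ȳ) = (1 − 0.20597424)·97.58/6461 = 0.79402576·0.015102925 = 0.011992112.
SE(ȳ) = √(0.011992112) = 0.1095.

0.1095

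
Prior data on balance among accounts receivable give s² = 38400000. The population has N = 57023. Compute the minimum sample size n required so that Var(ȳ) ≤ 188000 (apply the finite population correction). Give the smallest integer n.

204

Without fpc, n₀ = s²/D = 38400000/188000 = 204.2553.
With fpc, (1 − n/N)·s²/n ≤ D requires n ≥ n₀/(1 + n₀/N) = 204.2553/(1 + 204.2553/57023) = 203.5263.
Rounding up, n = 204.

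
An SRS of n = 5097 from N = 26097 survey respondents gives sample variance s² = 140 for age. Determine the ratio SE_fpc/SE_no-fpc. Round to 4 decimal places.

0.8970

f = n/N = 5097/26097 = 0.19530981.
SE_no-fpc = √(s²/n) = 0.16573213; SE_fpc = √((1−f)s²/n) = 0.14866922.
Ratio = √(1−f) = 0.89704526.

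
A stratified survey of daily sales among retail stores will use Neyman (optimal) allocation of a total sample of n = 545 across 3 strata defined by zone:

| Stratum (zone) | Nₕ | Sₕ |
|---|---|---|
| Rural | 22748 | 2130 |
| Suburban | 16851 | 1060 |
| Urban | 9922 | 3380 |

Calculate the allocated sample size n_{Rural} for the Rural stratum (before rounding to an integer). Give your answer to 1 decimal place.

264.5

Neyman allocation: nₕ = n·NₕSₕ / Σⱼ NⱼSⱼ.
Σ NⱼSⱼ = 22748·2130 + 16851·1060 + 9922·3380 = 9.985166 × 10^7.
n_{Rural} = 545·22748·2130 / (9.985166 × 10^7) = 264.5.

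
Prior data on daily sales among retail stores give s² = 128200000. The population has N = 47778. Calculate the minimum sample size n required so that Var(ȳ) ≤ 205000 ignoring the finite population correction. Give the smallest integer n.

Without fpc, n₀ = s²/D = 128200000/205000 = 625.3659.
Rounding up, n = 626.

626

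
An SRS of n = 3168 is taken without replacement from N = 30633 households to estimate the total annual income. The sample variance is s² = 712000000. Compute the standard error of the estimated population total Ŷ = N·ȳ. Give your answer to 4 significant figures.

Var(Ŷ) = N²·Var(ȳ) = N²·(1 − n/N)·s²/n.
f = 3168/30633 = 0.10341788; Var(ȳ) = 0.89658212·712000000/3168 = 201504.57.
Var(Ŷ) = 30633² · 201504.57 = 1.89088 × 10^14.
SE(Ŷ) = √(1.89088 × 10^14) = 1.375 × 10^7.

1.375 × 10^7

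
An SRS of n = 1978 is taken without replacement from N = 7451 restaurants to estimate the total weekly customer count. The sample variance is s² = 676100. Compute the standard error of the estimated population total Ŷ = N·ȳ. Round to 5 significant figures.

118060

Var(Ŷ) = N²·Var(ȳ) = N²·(1 − n/N)·s²/n.
f = 1978/7451 = 0.26546772; Var(ȳ) = 0.73453228·676100/1978 = 251.07041.
Var(Ŷ) = 7451² · 251.07041 = 1.3938777 × 10^10.
SE(Ŷ) = √(1.3938777 × 10^10) = 118060.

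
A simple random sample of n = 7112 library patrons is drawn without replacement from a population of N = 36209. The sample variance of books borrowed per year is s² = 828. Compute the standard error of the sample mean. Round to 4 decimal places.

0.3059

Under SRS without replacement, Var(ȳ) = (1 − f)·s²/n with f = n/N = 7112/36209 = 0.19641526.
Var(ȳ) = (1 − 0.19641526)·828/7112 = 0.80358474·0.11642295 = 0.093555704.
SE(ȳ) = √(0.093555704) = 0.3059.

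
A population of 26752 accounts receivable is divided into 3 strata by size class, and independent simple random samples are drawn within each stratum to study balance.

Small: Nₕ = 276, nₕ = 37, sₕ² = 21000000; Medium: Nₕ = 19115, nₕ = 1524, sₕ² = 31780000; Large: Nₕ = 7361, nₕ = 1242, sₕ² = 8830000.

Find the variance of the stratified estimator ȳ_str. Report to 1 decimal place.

10297.4

Var(ȳ_str) = Σₕ Wₕ²(1 − fₕ)sₕ²/nₕ with Wₕ = Nₕ/N, N = 26752.
Small: Wₕ = 0.01031699; term = 0.01031699²·(1 − 0.13405797)·21000000/37 = 52.313291.
Medium: Wₕ = 0.71452602; term = 0.71452602²·(1 − 0.07972796)·31780000/1524 = 9797.6348.
Large: Wₕ = 0.27515700; term = 0.27515700²·(1 − 0.16872708)·8830000/1242 = 447.44934.
Sum = 10297.397.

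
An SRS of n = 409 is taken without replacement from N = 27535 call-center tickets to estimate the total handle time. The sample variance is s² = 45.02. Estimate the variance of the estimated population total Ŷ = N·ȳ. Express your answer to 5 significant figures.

8.2215 × 10^7

Var(Ŷ) = N²·Var(ȳ) = N²·(1 − n/N)·s²/n.
f = 409/27535 = 0.01485382; Var(ȳ) = 0.98514618·45.02/409 = 0.10843834.
Var(Ŷ) = 27535² · 0.10843834 = 8.2215371 × 10^7.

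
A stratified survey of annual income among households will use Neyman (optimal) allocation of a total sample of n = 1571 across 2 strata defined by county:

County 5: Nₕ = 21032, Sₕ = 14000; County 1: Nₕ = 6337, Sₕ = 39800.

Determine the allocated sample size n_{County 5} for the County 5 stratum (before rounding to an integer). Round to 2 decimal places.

846.19

Neyman allocation: nₕ = n·NₕSₕ / Σⱼ NⱼSⱼ.
Σ NⱼSⱼ = 21032·14000 + 6337·39800 = 5.466606 × 10^8.
n_{County 5} = 1571·21032·14000 / (5.466606 × 10^8) = 846.19.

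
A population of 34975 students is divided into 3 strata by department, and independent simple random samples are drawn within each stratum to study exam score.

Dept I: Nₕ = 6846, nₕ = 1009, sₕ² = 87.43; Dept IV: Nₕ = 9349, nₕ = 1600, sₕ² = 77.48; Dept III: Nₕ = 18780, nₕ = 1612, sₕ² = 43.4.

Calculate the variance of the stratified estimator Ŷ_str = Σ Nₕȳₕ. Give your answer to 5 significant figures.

1.5651 × 10^7

Var(Ŷ_str) = Σₕ Nₕ²(1 − fₕ)sₕ²/nₕ.
Dept I: 6846²·(1 − 1009/6846)·87.43/1009 = 3.4625488 × 10^6.
Dept IV: 9349²·(1 − 1600/9349)·77.48/1600 = 3.5081685 × 10^6.
Dept III: 18780²·(1 − 1612/18780)·43.4/1612 = 8.6804049 × 10^6.
Sum = 1.5651122 × 10^7.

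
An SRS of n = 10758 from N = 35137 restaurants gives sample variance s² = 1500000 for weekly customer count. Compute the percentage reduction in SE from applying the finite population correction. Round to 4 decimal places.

16.7037

f = n/N = 10758/35137 = 0.30617298.
SE_no-fpc = √(s²/n) = 11.808096; SE_fpc = √((1−f)s²/n) = 9.8357043.
Ratio = √(1−f) = 0.83296280. Reduction = 100·(1 − 0.83296280) = 16.7037%.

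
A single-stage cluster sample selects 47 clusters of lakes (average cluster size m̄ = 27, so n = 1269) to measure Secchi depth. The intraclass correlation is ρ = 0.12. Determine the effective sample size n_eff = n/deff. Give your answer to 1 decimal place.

308.0

deff = 1 + (27 − 1)·0.12 = 1 + 3.12 = 4.12.
n_eff = 1269 / 4.12 = 308.0.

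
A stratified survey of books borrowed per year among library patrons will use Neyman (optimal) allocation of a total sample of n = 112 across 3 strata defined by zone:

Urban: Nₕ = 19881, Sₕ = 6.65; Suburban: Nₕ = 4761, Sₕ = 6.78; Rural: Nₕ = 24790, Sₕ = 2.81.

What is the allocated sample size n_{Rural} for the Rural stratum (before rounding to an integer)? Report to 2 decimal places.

Neyman allocation: nₕ = n·NₕSₕ / Σⱼ NⱼSⱼ.
Σ NⱼSⱼ = 19881·6.65 + 4761·6.78 + 24790·2.81 = 234148.13.
n_{Rural} = 112·24790·2.81 / 234148.13 = 33.32.

33.32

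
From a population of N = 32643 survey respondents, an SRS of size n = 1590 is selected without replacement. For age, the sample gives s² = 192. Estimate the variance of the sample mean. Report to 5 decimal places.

Under SRS without replacement, Var(ȳ) = (1 − f)·s²/n with f = n/N = 1590/32643 = 0.04870876.
Var(ȳ) = (1 − 0.04870876)·192/1590 = 0.95129124·0.12075472 = 0.1148729.

0.11487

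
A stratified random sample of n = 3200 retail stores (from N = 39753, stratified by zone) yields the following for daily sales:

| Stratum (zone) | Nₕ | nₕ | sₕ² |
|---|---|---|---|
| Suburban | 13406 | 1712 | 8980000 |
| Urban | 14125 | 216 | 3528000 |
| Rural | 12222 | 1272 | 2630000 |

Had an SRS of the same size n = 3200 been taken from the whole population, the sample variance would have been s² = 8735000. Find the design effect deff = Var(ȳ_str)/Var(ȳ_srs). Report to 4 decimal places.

1.0861

Var(ȳ_str) = Σ Wₕ²(1−fₕ)sₕ²/nₕ with Wₕ = Nₕ/39753:
  Suburban: (13406/39753)²·(1−1712/13406)·8980000/1712 = 520.34941
  Urban: (14125/39753)²·(1−216/14125)·3528000/216 = 2030.5766
  Rural: (12222/39753)²·(1−1272/12222)·2630000/1272 = 175.09963
  → Var(ȳ_str) = 2726.0256.
Var(ȳ_srs) = (1 − 3200/39753)·8735000/3200 = 2509.9557.
deff = 2726.0256 / 2509.9557 = 1.0861.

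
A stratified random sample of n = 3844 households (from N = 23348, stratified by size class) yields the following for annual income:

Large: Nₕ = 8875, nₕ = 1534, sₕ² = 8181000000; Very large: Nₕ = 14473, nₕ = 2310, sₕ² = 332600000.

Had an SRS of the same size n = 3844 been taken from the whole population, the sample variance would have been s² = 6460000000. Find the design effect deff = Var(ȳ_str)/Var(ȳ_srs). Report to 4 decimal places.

0.4871

Var(ȳ_str) = Σ Wₕ²(1−fₕ)sₕ²/nₕ with Wₕ = Nₕ/23348:
  Large: (8875/23348)²·(1−1534/8875)·8181000000/1534 = 637390.01
  Very large: (14473/23348)²·(1−2310/14473)·332600000/2310 = 46495.419
  → Var(ȳ_str) = 683885.43.
Var(ȳ_srs) = (1 − 3844/23348)·6460000000/3844 = 1.4038579 × 10^6.
deff = 683885.43 / (1.4038579 × 10^6) = 0.4871.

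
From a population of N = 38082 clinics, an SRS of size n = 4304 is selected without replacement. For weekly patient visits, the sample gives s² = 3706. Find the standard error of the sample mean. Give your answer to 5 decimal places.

0.87392

Under SRS without replacement, Var(ȳ) = (1 − f)·s²/n with f = n/N = 4304/38082 = 0.11301927.
Var(ȳ) = (1 − 0.11301927)·3706/4304 = 0.88698073·0.86105948 = 0.76374316.
SE(ȳ) = √(0.76374316) = 0.87392.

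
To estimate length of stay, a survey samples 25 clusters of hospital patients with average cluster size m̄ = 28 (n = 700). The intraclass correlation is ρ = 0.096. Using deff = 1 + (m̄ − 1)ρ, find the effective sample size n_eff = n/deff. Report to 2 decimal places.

194.88

deff = 1 + (28 − 1)·0.096 = 1 + 2.592 = 3.592.
n_eff = 700 / 3.592 = 194.88.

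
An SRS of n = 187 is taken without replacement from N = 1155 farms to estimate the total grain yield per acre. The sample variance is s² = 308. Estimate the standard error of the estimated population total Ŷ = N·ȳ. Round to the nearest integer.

Var(Ŷ) = N²·Var(ȳ) = N²·(1 − n/N)·s²/n.
f = 187/1155 = 0.16190476; Var(ȳ) = 0.83809524·308/187 = 1.3803922.
Var(Ŷ) = 1155² · 1.3803922 = 1.8414777 × 10^6.
SE(Ŷ) = √(1.8414777 × 10^6) = 1357.

1357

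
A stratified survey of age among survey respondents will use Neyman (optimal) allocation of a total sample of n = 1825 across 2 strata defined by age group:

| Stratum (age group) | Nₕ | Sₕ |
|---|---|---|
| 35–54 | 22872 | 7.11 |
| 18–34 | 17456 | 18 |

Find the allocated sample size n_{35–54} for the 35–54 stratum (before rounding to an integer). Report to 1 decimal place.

Neyman allocation: nₕ = n·NₕSₕ / Σⱼ NⱼSⱼ.
Σ NⱼSⱼ = 22872·7.11 + 17456·18 = 476827.92.
n_{35–54} = 1825·22872·7.11 / 476827.92 = 622.4.

622.4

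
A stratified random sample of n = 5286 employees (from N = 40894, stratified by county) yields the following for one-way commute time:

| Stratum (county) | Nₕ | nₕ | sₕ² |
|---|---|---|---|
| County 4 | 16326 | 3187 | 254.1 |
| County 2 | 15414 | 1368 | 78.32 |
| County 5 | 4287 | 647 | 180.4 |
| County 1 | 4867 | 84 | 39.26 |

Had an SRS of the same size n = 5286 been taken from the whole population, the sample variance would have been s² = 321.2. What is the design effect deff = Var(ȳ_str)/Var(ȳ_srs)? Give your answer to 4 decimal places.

Var(ȳ_str) = Σ Wₕ²(1−fₕ)sₕ²/nₕ with Wₕ = Nₕ/40894:
  County 4: (16326/40894)²·(1−3187/16326)·254.1/3187 = 0.010226936
  County 2: (15414/40894)²·(1−1368/15414)·78.32/1368 = 0.0074120001
  County 5: (4287/40894)²·(1−647/4287)·180.4/647 = 0.0026017642
  County 1: (4867/40894)²·(1−84/4867)·39.26/84 = 0.0065059924
  → Var(ȳ_str) = 0.026746693.
Var(ȳ_srs) = (1 − 5286/40894)·321.2/5286 = 0.05290983.
deff = 0.026746693 / 0.05290983 = 0.5055.

0.5055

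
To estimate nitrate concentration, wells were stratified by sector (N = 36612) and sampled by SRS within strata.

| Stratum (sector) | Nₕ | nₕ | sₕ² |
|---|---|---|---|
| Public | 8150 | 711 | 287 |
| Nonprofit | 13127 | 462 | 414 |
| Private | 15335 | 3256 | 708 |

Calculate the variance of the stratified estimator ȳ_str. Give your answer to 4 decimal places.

Var(ȳ_str) = Σₕ Wₕ²(1 − fₕ)sₕ²/nₕ with Wₕ = Nₕ/N, N = 36612.
Public: Wₕ = 0.22260461; term = 0.22260461²·(1 − 0.08723926)·287/711 = 0.018257342.
Nonprofit: Wₕ = 0.35854365; term = 0.35854365²·(1 − 0.03519464)·414/462 = 0.11114301.
Private: Wₕ = 0.41885174; term = 0.41885174²·(1 − 0.21232475)·708/3256 = 0.030048079.
Sum = 0.15944843.

0.1594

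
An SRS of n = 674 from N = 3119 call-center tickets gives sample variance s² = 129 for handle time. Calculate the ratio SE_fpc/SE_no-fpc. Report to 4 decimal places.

f = n/N = 674/3119 = 0.21609490.
SE_no-fpc = √(s²/n) = 0.43748675; SE_fpc = √((1−f)s²/n) = 0.38734384.
Ratio = √(1−f) = 0.88538415.

0.8854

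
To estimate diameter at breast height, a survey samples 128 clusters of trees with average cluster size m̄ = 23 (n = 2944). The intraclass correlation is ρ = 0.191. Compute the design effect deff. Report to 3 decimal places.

5.202

deff = 1 + (23 − 1)·0.191 = 1 + 4.202 = 5.202.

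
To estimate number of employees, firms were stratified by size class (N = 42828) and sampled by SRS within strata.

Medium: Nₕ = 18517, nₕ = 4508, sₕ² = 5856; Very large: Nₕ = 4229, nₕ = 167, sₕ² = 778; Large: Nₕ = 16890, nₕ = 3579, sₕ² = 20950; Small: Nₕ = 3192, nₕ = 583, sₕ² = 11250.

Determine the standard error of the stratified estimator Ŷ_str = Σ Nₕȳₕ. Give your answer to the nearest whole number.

43517

Var(Ŷ_str) = Σₕ Nₕ²(1 − fₕ)sₕ²/nₕ.
Medium: 18517²·(1 − 4508/18517)·5856/4508 = 3.3697286 × 10^8.
Very large: 4229²·(1 − 167/4229)·778/167 = 8.0027773 × 10^7.
Large: 16890²·(1 − 3579/16890)·20950/3579 = 1.3160205 × 10^9.
Small: 3192²·(1 − 583/3192)·11250/583 = 1.6070187 × 10^8.
Sum = 1.893723 × 10^9.
SE = √(1.893723 × 10^9) = 43517.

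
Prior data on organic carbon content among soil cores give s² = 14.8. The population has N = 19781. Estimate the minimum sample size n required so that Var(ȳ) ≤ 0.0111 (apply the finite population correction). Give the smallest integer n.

Without fpc, n₀ = s²/D = 14.8/0.0111 = 1333.3333.
With fpc, (1 − n/N)·s²/n ≤ D requires n ≥ n₀/(1 + n₀/N) = 1333.3333/(1 + 1333.3333/19781) = 1249.1356.
Rounding up, n = 1250.

1250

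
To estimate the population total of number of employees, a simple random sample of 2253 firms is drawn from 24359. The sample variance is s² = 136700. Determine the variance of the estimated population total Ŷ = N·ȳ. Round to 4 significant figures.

3.267 × 10^10

Var(Ŷ) = N²·Var(ȳ) = N²·(1 − n/N)·s²/n.
f = 2253/24359 = 0.09249148; Var(ȳ) = 0.90750852·136700/2253 = 55.062767.
Var(Ŷ) = 24359² · 55.062767 = 3.2672092 × 10^10.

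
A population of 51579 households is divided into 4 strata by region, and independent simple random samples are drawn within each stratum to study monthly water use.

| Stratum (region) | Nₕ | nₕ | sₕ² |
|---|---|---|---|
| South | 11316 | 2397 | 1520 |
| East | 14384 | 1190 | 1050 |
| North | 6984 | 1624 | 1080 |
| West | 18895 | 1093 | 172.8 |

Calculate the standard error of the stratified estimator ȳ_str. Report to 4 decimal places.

0.3411

Var(ȳ_str) = Σₕ Wₕ²(1 − fₕ)sₕ²/nₕ with Wₕ = Nₕ/N, N = 51579.
South: Wₕ = 0.21939161; term = 0.21939161²·(1 − 0.21182397)·1520/2397 = 0.024056853.
East: Wₕ = 0.27887318; term = 0.27887318²·(1 − 0.08273081)·1050/1190 = 0.062943756.
North: Wₕ = 0.13540394; term = 0.13540394²·(1 − 0.23253150)·1080/1624 = 0.0093575233.
West: Wₕ = 0.36633126; term = 0.36633126²·(1 − 0.05784599)·172.8/1093 = 0.019989109.
Sum = 0.11634724.
SE = √(0.11634724) = 0.3411.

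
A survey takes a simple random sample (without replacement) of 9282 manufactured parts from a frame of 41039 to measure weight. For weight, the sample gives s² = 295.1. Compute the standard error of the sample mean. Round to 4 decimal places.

0.1569

Under SRS without replacement, Var(ȳ) = (1 − f)·s²/n with f = n/N = 9282/41039 = 0.22617510.
Var(ȳ) = (1 − 0.22617510)·295.1/9282 = 0.77382490·0.031792717 = 0.024601996.
SE(ȳ) = √(0.024601996) = 0.1569.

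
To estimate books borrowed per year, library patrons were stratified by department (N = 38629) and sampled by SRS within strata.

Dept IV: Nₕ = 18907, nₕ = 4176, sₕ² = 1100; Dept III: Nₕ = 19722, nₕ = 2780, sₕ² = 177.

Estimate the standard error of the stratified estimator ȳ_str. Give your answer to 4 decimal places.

Var(ȳ_str) = Σₕ Wₕ²(1 − fₕ)sₕ²/nₕ with Wₕ = Nₕ/N, N = 38629.
Dept IV: Wₕ = 0.48945093; term = 0.48945093²·(1 − 0.22087058)·1100/4176 = 0.049165461.
Dept III: Wₕ = 0.51054907; term = 0.51054907²·(1 − 0.14095933)·177/2780 = 0.01425664.
Sum = 0.063422101.
SE = √(0.063422101) = 0.2518.

0.2518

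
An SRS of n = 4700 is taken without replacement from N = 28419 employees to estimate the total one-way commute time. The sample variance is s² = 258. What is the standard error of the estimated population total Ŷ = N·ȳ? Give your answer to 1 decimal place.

Var(Ŷ) = N²·Var(ȳ) = N²·(1 − n/N)·s²/n.
f = 4700/28419 = 0.16538231; Var(ȳ) = 0.83461769·258/4700 = 0.045815184.
Var(Ŷ) = 28419² · 0.045815184 = 3.7002155 × 10^7.
SE(Ŷ) = √(3.7002155 × 10^7) = 6082.9.

6082.9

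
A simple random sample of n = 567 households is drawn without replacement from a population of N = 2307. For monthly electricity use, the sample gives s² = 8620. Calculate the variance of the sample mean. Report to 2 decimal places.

Under SRS without replacement, Var(ȳ) = (1 − f)·s²/n with f = n/N = 567/2307 = 0.24577373.
Var(ȳ) = (1 − 0.24577373)·8620/567 = 0.75422627·15.202822 = 11.466368.

11.47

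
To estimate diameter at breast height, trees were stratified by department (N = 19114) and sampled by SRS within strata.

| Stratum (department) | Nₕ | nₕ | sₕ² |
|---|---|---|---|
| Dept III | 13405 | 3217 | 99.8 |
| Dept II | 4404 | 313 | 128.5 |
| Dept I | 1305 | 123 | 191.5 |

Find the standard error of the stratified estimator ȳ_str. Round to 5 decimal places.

0.19600

Var(ȳ_str) = Σₕ Wₕ²(1 − fₕ)sₕ²/nₕ with Wₕ = Nₕ/N, N = 19114.
Dept III: Wₕ = 0.70131841; term = 0.70131841²·(1 − 0.23998508)·99.8/3217 = 0.011596637.
Dept II: Wₕ = 0.23040703; term = 0.23040703²·(1 − 0.07107175)·128.5/313 = 0.020245682.
Dept I: Wₕ = 0.06827456; term = 0.06827456²·(1 − 0.09425287)·191.5/123 = 0.0065733763.
Sum = 0.038415695.
SE = √(0.038415695) = 0.19600.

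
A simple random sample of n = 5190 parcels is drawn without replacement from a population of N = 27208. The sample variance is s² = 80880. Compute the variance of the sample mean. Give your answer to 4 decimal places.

12.6112

Under SRS without replacement, Var(ȳ) = (1 − f)·s²/n with f = n/N = 5190/27208 = 0.19075272.
Var(ȳ) = (1 − 0.19075272)·80880/5190 = 0.80924728·15.583815 = 12.61116.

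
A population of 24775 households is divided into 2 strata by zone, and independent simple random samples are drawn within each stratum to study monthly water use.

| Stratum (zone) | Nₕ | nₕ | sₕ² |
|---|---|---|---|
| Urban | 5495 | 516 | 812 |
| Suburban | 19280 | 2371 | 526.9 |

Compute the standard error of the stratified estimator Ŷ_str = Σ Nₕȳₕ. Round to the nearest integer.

Var(Ŷ_str) = Σₕ Nₕ²(1 − fₕ)sₕ²/nₕ.
Urban: 5495²·(1 − 516/5495)·812/516 = 4.3054262 × 10^7.
Suburban: 19280²·(1 − 2371/19280)·526.9/2371 = 7.2447199 × 10^7.
Sum = 1.1550146 × 10^8.
SE = √(1.1550146 × 10^8) = 10747.

10747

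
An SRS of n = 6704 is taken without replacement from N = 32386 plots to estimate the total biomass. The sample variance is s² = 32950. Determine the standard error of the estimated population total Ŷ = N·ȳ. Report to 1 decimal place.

Var(Ŷ) = N²·Var(ȳ) = N²·(1 − n/N)·s²/n.
f = 6704/32386 = 0.20700303; Var(ȳ) = 0.79299697·32950/6704 = 3.8975612.
Var(Ŷ) = 32386² · 3.8975612 = 4.0879687 × 10^9.
SE(Ŷ) = √(4.0879687 × 10^9) = 63937.2.

63937.2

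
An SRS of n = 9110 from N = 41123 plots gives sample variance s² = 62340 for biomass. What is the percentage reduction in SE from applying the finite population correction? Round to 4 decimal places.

11.7691

f = n/N = 9110/41123 = 0.22153053.
SE_no-fpc = √(s²/n) = 2.6159185; SE_fpc = √((1−f)s²/n) = 2.3080489.
Ratio = √(1−f) = 0.88230917. Reduction = 100·(1 − 0.88230917) = 11.7691%.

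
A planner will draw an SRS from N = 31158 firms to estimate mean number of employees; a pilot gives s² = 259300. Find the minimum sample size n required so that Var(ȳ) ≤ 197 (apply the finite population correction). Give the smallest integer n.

Without fpc, n₀ = s²/D = 259300/197 = 1316.2437.
With fpc, (1 − n/N)·s²/n ≤ D requires n ≥ n₀/(1 + n₀/N) = 1316.2437/(1 + 1316.2437/31158) = 1262.8938.
Rounding up, n = 1263.

1263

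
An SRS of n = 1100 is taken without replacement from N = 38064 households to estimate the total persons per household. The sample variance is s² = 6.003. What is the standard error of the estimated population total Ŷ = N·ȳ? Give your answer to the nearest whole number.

Var(Ŷ) = N²·Var(ȳ) = N²·(1 − n/N)·s²/n.
f = 1100/38064 = 0.02889870; Var(ȳ) = 0.97110130·6.003/1100 = 0.0052995647.
Var(Ŷ) = 38064² · 0.0052995647 = 7.6783702 × 10^6.
SE(Ŷ) = √(7.6783702 × 10^6) = 2771.

2771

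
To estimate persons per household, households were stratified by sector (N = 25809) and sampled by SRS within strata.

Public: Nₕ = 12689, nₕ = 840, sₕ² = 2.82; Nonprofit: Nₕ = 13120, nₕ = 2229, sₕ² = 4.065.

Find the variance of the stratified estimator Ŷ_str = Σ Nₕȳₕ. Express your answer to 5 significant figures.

Var(Ŷ_str) = Σₕ Nₕ²(1 − fₕ)sₕ²/nₕ.
Public: 12689²·(1 − 840/12689)·2.82/840 = 504753.01.
Nonprofit: 13120²·(1 − 2229/13120)·4.065/2229 = 260586.6.
Sum = 765339.61.

765340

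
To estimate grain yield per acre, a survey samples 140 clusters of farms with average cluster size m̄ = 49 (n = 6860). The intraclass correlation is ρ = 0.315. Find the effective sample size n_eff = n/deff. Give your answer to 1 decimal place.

deff = 1 + (49 − 1)·0.315 = 1 + 15.12 = 16.12.
n_eff = 6860 / 16.12 = 425.6.

425.6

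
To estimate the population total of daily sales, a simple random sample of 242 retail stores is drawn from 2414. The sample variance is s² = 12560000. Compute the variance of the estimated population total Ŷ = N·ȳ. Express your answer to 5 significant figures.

Var(Ŷ) = N²·Var(ȳ) = N²·(1 − n/N)·s²/n.
f = 242/2414 = 0.10024855; Var(ȳ) = 0.89975145·12560000/242 = 46697.844.
Var(Ŷ) = 2414² · 46697.844 = 2.7212683 × 10^11.

2.7213 × 10^11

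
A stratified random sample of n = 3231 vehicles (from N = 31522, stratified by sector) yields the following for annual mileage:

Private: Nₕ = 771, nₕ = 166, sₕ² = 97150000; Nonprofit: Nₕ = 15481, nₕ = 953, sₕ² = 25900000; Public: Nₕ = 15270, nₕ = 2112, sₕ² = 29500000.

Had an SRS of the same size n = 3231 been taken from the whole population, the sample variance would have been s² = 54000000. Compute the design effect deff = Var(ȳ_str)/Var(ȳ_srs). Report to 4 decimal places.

Var(ȳ_str) = Σ Wₕ²(1−fₕ)sₕ²/nₕ with Wₕ = Nₕ/31522:
  Private: (771/31522)²·(1−166/771)·97150000/166 = 274.73687
  Nonprofit: (15481/31522)²·(1−953/15481)·25900000/953 = 6151.5446
  Public: (15270/31522)²·(1−2112/15270)·29500000/2112 = 2824.4214
  → Var(ȳ_str) = 9250.7029.
Var(ȳ_srs) = (1 − 3231/31522)·54000000/3231 = 15000.003.
deff = 9250.7029 / 15000.003 = 0.6167.

0.6167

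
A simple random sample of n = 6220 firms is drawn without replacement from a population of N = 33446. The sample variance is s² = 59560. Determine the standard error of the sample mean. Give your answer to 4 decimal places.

2.7919

Under SRS without replacement, Var(ȳ) = (1 − f)·s²/n with f = n/N = 6220/33446 = 0.18597142.
Var(ȳ) = (1 − 0.18597142)·59560/6220 = 0.81402858·9.5755627 = 7.7947817.
SE(ȳ) = √(7.7947817) = 2.7919.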